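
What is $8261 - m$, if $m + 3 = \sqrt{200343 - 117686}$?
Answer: $8264 - \sqrt{82657} \approx 7976.5$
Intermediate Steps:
$m = -3 + \sqrt{82657}$ ($m = -3 + \sqrt{200343 - 117686} = -3 + \sqrt{82657} \approx 284.5$)
$8261 - m = 8261 - \left(-3 + \sqrt{82657}\right) = 8261 + \left(3 - \sqrt{82657}\right) = 8264 - \sqrt{82657}$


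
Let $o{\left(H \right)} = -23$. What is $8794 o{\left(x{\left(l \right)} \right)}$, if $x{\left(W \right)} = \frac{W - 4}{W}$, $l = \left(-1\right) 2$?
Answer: $-202262$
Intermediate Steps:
$l = -2$
$x{\left(W \right)} = \frac{-4 + W}{W}$
$8794 o{\left(x{\left(l \right)} \right)} = 8794 \left(-23\right) = -202262$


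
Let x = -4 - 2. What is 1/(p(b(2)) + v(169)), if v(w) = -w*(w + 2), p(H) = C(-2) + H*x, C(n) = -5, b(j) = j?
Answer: -1/28916 ≈ -3.4583e-5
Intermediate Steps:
x = -6
p(H) = -5 - 6*H (p(H) = -5 + H*(-6) = -5 - 6*H)
v(w) = -w*(2 + w)
1/(p(b(2)) + v(169)) = 1/((-5 - 6*2) - 1*169*(2 + 169)) = 1/((-5 - 12) - 1*169*171) = 1/(-17 - 28899) = 1/(-28916) = -1/28916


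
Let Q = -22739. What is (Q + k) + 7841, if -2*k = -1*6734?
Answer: -11531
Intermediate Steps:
k = 3367 (k = -(-1)*6734/2 = -½*(-6734) = 3367)
(Q + k) + 7841 = (-22739 + 3367) + 7841 = -19372 + 7841 = -11531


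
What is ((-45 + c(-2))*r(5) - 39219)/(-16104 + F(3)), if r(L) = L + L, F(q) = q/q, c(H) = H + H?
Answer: 39709/16103 ≈ 2.4659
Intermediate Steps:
c(H) = 2*H
F(q) = 1
r(L) = 2*L
((-45 + c(-2))*r(5) - 39219)/(-16104 + F(3)) = ((-45 + 2*(-2))*(2*5) - 39219)/(-16104 + 1) = ((-45 - 4)*10 - 39219)/(-16103) = (-49*10 - 39219)*(-1/16103) = (-490 - 39219)*(-1/16103) = -39709*(-1/16103) = 39709/16103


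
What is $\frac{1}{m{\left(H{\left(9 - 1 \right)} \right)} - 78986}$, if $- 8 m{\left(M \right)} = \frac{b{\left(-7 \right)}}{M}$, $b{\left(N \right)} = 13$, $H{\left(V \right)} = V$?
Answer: $- \frac{64}{5055117} \approx -1.266 \cdot 10^{-5}$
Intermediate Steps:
$m{\left(M \right)} = - \frac{13}{8 M}$ ($m{\left(M \right)} = - \frac{13 \frac{1}{M}}{8} = - \frac{13}{8 M}$)
$\frac{1}{m{\left(H{\left(9 - 1 \right)} \right)} - 78986} = \frac{1}{- \frac{13}{8 \left(9 - 1\right)} - 78986} = \frac{1}{- \frac{13}{8 \cdot 8} - 78986} = \frac{1}{\left(- \frac{13}{8}\right) \frac{1}{8} - 78986} = \frac{1}{- \frac{13}{64} - 78986} = \frac{1}{- \frac{5055117}{64}} = - \frac{64}{5055117}$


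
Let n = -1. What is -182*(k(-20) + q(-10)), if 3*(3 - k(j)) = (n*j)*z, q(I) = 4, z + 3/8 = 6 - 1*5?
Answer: -1547/3 ≈ -515.67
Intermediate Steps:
z = 5/8 (z = -3/8 + (6 - 1*5) = -3/8 + (6 - 5) = -3/8 + 1 = 5/8 ≈ 0.62500)
k(j) = 3 + 5*j/24 (k(j) = 3 - (-j)*5/(3*8) = 3 - (-5)*j/24 = 3 + 5*j/24)
-182*(k(-20) + q(-10)) = -182*((3 + (5/24)*(-20)) + 4) = -182*((3 - 25/6) + 4) = -182*(-7/6 + 4) = -182*17/6 = -1547/3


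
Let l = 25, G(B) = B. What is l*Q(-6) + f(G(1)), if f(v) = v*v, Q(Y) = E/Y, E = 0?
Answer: 1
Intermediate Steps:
Q(Y) = 0 (Q(Y) = 0/Y = 0)
f(v) = v²
l*Q(-6) + f(G(1)) = 25*0 + 1² = 0 + 1 = 1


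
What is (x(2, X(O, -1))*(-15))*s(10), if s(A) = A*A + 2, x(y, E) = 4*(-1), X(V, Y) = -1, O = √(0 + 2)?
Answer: 6120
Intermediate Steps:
O = √2 ≈ 1.4142
x(y, E) = -4
s(A) = 2 + A² (s(A) = A² + 2 = 2 + A²)
(x(2, X(O, -1))*(-15))*s(10) = (-4*(-15))*(2 + 10²) = 60*(2 + 100) = 60*102 = 6120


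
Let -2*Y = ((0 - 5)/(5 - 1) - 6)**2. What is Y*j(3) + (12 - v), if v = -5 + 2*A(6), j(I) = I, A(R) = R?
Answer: -2363/32 ≈ -73.844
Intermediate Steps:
v = 7 (v = -5 + 2*6 = -5 + 12 = 7)
Y = -841/32 (Y = -((0 - 5)/(5 - 1) - 6)**2/2 = -(-5/4 - 6)**2/2 = -(-29/4)**2/2 = -1/2*841/16 = -841/32 ≈ -26.281)
Y*j(3) + (12 - v) = -841/32*3 + (12 - 1*7) = -2523/32 + (12 - 7) = -2523/32 + 5 = -2363/32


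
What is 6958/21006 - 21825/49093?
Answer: -58433428/515623779 ≈ -0.11333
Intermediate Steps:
6958/21006 - 21825/49093 = 6958*(1/21006) - 21825*1/49093 = 3479/10503 - 21825/49093 = -58433428/515623779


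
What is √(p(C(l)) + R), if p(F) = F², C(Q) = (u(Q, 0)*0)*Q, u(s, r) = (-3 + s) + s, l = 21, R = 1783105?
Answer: √1783105 ≈ 1335.3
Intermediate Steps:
u(s, r) = -3 + 2*s
C(Q) = 0 (C(Q) = ((-3 + 2*Q)*0)*Q = 0*Q = 0)
√(p(C(l)) + R) = √(0² + 1783105) = √(0 + 1783105) = √1783105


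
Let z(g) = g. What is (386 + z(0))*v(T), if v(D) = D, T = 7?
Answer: 2702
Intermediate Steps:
(386 + z(0))*v(T) = (386 + 0)*7 = 386*7 = 2702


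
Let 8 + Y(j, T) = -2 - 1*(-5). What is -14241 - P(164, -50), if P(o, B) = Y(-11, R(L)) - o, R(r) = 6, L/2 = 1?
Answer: -14072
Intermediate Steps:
L = 2 (L = 2*1 = 2)
Y(j, T) = -5 (Y(j, T) = -8 + (-2 - 1*(-5)) = -8 + (-2 + 5) = -8 + 3 = -5)
P(o, B) = -5 - o
-14241 - P(164, -50) = -14241 - (-5 - 1*164) = -14241 - (-5 - 164) = -14241 - 1*(-169) = -14241 + 169 = -14072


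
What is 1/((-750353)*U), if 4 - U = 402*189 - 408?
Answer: 1/56701174798 ≈ 1.7636e-11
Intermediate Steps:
U = -75566 (U = 4 - (402*189 - 408) = 4 - (75978 - 408) = 4 - 1*75570 = 4 - 75570 = -75566)
1/((-750353)*U) = 1/(-750353*(-75566)) = -1/750353*(-1/75566) = 1/56701174798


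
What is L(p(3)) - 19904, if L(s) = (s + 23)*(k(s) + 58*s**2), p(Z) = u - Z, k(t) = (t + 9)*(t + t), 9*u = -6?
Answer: -50260/9 ≈ -5584.4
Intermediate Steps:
u = -2/3 (u = (1/9)*(-6) = -2/3 ≈ -0.66667)
k(t) = 2*t*(9 + t) (k(t) = (9 + t)*(2*t) = 2*t*(9 + t))
p(Z) = -2/3 - Z
L(s) = (23 + s)*(58*s**2 + 2*s*(9 + s)) (L(s) = (s + 23)*(2*s*(9 + s) + 58*s**2) = (23 + s)*(58*s**2 + 2*s*(9 + s)))
L(p(3)) - 19904 = 6*(-2/3 - 1*3)*(69 + 10*(-2/3 - 1*3)**2 + 233*(-2/3 - 1*3)) - 19904 = 6*(-2/3 - 3)*(69 + 10*(-2/3 - 3)**2 + 233*(-2/3 - 3)) - 19904 = 6*(-11/3)*(69 + 10*(-11/3)**2 + 233*(-11/3)) - 19904 = 6*(-11/3)*(69 + 10*(121/9) - 2563/3) - 19904 = 6*(-11/3)*(69 + 1210/9 - 2563/3) - 19904 = 6*(-11/3)*(-5858/9) - 19904 = 128876/9 - 19904 = -50260/9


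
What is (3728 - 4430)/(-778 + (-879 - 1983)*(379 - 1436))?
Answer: -351/1512178 ≈ -0.00023212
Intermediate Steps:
(3728 - 4430)/(-778 + (-879 - 1983)*(379 - 1436)) = -702/(-778 - 2862*(-1057)) = -702/(-778 + 3025134) = -702/3024356 = -702*1/3024356 = -351/1512178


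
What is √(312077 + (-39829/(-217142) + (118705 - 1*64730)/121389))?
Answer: √216824808327818210870219166/26358650238 ≈ 558.64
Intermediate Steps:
√(312077 + (-39829/(-217142) + (118705 - 1*64730)/121389)) = √(312077 + (-39829*(-1/217142) + (118705 - 64730)*(1/121389))) = √(312077 + (39829/217142 + 53975*(1/121389))) = √(312077 + (39829/217142 + 53975/121389)) = √(312077 + 16555041931/26358650238) = √(8225945045366257/26358650238) = √216824808327818210870219166/26358650238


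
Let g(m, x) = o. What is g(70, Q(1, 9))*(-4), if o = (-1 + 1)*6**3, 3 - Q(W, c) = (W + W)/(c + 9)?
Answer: 0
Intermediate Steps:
Q(W, c) = 3 - 2*W/(9 + c) (Q(W, c) = 3 - (W + W)/(c + 9) = 3 - 2*W/(9 + c))
o = 0 (o = 0*216 = 0)
g(m, x) = 0
g(70, Q(1, 9))*(-4) = 0*(-4) = 0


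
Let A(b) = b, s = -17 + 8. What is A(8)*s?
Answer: -72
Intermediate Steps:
s = -9
A(8)*s = 8*(-9) = -72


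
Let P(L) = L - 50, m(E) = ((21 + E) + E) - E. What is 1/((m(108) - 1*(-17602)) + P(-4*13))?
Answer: 1/17629 ≈ 5.6725e-5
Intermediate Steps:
m(E) = 21 + E (m(E) = (21 + 2*E) - E = 21 + E)
P(L) = -50 + L
1/((m(108) - 1*(-17602)) + P(-4*13)) = 1/(((21 + 108) - 1*(-17602)) + (-50 - 4*13)) = 1/((129 + 17602) + (-50 - 52)) = 1/(17731 - 102) = 1/17629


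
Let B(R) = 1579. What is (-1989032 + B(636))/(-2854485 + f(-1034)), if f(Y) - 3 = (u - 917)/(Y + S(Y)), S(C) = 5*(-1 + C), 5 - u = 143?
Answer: 12340095677/17723477683 ≈ 0.69626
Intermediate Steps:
u = -138 (u = 5 - 1*143 = 5 - 143 = -138)
S(C) = -5 + 5*C
f(Y) = 3 - 1055/(-5 + 6*Y) (f(Y) = 3 + (-138 - 917)/(Y + (-5 + 5*Y)) = 3 - 1055/(-5 + 6*Y))
(-1989032 + B(636))/(-2854485 + f(-1034)) = (-1989032 + 1579)/(-2854485 + 2*(-535 + 9*(-1034))/(-5 + 6*(-1034))) = -1987453/(-2854485 + 2*(-535 - 9306)/(-5 - 6204)) = -1987453/(-2854485 + 2*(-9841)/(-6209)) = -1987453/(-2854485 + 2*(-1/6209)*(-9841)) = -1987453/(-2854485 + 19682/6209) = -1987453/(-17723477683/6209) = -1987453*(-6209/17723477683) = 12340095677/17723477683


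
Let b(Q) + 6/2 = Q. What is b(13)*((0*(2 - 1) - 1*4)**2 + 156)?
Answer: 1720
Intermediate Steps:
b(Q) = -3 + Q
b(13)*((0*(2 - 1) - 1*4)**2 + 156) = (-3 + 13)*((0*(2 - 1) - 1*4)**2 + 156) = 10*((0*1 - 4)**2 + 156) = 10*((0 - 4)**2 + 156) = 10*((-4)**2 + 156) = 10*(16 + 156) = 10*172 = 1720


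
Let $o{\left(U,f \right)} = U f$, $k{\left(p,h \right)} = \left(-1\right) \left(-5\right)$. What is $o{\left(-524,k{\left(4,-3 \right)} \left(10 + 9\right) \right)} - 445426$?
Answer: $-495206$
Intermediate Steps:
$k{\left(p,h \right)} = 5$
$o{\left(-524,k{\left(4,-3 \right)} \left(10 + 9\right) \right)} - 445426 = - 524 \cdot 5 \left(10 + 9\right) - 445426 = - 524 \cdot 5 \cdot 19 - 445426 = \left(-524\right) 95 - 445426 = -49780 - 445426 = -495206$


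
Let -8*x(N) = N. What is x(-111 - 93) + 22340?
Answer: 44731/2 ≈ 22366.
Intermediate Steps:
x(N) = -N/8
x(-111 - 93) + 22340 = -(-111 - 93)/8 + 22340 = -⅛*(-204) + 22340 = 51/2 + 22340 = 44731/2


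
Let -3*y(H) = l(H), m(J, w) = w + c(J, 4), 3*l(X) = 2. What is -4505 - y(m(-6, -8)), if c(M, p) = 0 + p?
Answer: -40543/9 ≈ -4504.8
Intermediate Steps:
c(M, p) = p
l(X) = ⅔ (l(X) = (⅓)*2 = ⅔)
m(J, w) = 4 + w (m(J, w) = w + 4 = 4 + w)
y(H) = -2/9 (y(H) = -⅓*⅔ = -2/9)
-4505 - y(m(-6, -8)) = -4505 - 1*(-2/9) = -4505 + 2/9 = -40543/9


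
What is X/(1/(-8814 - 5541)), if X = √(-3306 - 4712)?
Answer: -14355*I*√8018 ≈ -1.2854e+6*I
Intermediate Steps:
X = I*√8018 (X = √(-8018) = I*√8018 ≈ 89.543*I)
X/(1/(-8814 - 5541)) = (I*√8018)/(1/(-8814 - 5541)) = (I*√8018)/(1/(-14355)) = (I*√8018)/(-1/14355) = (I*√8018)*(-14355) = -14355*I*√8018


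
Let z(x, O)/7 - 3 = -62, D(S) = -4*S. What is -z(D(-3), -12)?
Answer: 413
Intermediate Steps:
z(x, O) = -413 (z(x, O) = 21 + 7*(-62) = 21 - 434 = -413)
-z(D(-3), -12) = -1*(-413) = 413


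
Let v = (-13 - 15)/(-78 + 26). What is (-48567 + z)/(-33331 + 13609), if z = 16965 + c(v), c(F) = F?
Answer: 410819/256386 ≈ 1.6023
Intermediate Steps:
v = 7/13 (v = -28/(-52) = -28*(-1/52) = 7/13 ≈ 0.53846)
z = 220552/13 (z = 16965 + 7/13 = 220552/13 ≈ 16966.)
(-48567 + z)/(-33331 + 13609) = (-48567 + 220552/13)/(-33331 + 13609) = -410819/13/(-19722) = -410819/13*(-1/19722) = 410819/256386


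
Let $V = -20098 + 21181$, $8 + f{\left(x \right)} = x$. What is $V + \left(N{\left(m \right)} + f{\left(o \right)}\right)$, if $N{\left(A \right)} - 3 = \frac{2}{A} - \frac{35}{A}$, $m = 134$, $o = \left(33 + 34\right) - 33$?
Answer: $\frac{148975}{134} \approx 1111.8$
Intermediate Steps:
$o = 34$ ($o = 67 - 33 = 34$)
$f{\left(x \right)} = -8 + x$
$N{\left(A \right)} = 3 - \frac{33}{A}$ ($N{\left(A \right)} = 3 + \left(\frac{2}{A} - \frac{35}{A}\right) = 3 - \frac{33}{A}$)
$V = 1083$
$V + \left(N{\left(m \right)} + f{\left(o \right)}\right) = 1083 + \left(\left(3 - \frac{33}{134}\right) + \left(-8 + 34\right)\right) = 1083 + \left(\left(3 - \frac{33}{134}\right) + 26\right) = 1083 + \left(\frac{369}{134} + 26\right) = 1083 + \frac{3853}{134} = \frac{148975}{134}$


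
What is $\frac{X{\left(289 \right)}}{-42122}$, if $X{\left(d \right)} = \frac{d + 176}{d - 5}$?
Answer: $- \frac{465}{11962648} \approx -3.8871 \cdot 10^{-5}$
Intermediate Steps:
$X{\left(d \right)} = \frac{176 + d}{-5 + d}$
$\frac{X{\left(289 \right)}}{-42122} = \frac{\frac{1}{-5 + 289} \left(176 + 289\right)}{-42122} = \frac{1}{284} \cdot 465 \left(- \frac{1}{42122}\right) = \frac{465}{284} \left(- \frac{1}{42122}\right) = - \frac{465}{11962648}$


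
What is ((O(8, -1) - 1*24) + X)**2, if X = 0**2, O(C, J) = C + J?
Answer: 289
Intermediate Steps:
X = 0
((O(8, -1) - 1*24) + X)**2 = (((8 - 1) - 1*24) + 0)**2 = ((7 - 24) + 0)**2 = (-17 + 0)**2 = (-17)**2 = 289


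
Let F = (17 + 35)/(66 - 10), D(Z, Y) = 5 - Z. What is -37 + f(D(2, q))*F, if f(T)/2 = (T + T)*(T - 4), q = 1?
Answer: -337/7 ≈ -48.143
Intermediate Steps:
F = 13/14 (F = 52/56 = 52*(1/56) = 13/14 ≈ 0.92857)
f(T) = 4*T*(-4 + T) (f(T) = 2*((T + T)*(T - 4)) = 2*((2*T)*(-4 + T)) = 2*(2*T*(-4 + T)) = 4*T*(-4 + T))
-37 + f(D(2, q))*F = -37 + (4*(5 - 1*2)*(-4 + (5 - 1*2)))*(13/14) = -37 + (4*(5 - 2)*(-4 + (5 - 2)))*(13/14) = -37 + (4*3*(-4 + 3))*(13/14) = -37 + (4*3*(-1))*(13/14) = -37 - 12*13/14 = -37 - 78/7 = -337/7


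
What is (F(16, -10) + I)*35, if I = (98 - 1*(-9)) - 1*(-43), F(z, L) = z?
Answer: 5810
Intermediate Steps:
I = 150 (I = (98 + 9) + 43 = 107 + 43 = 150)
(F(16, -10) + I)*35 = (16 + 150)*35 = 166*35 = 5810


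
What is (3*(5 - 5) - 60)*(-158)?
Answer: 9480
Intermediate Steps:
(3*(5 - 5) - 60)*(-158) = (3*0 - 60)*(-158) = (0 - 60)*(-158) = -60*(-158) = 9480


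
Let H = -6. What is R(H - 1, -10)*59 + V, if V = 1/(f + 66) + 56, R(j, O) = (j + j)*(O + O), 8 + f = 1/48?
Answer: 46164208/2785 ≈ 16576.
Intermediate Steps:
f = -383/48 (f = -8 + 1/48 = -383/48 ≈ -7.9792)
R(j, O) = 4*O*j (R(j, O) = (2*j)*(2*O) = 4*O*j)
V = 156008/2785 (V = 1/(-383/48 + 66) + 56 = 1/(2785/48) + 56 = 48/2785 + 56 = 156008/2785 ≈ 56.017)
R(H - 1, -10)*59 + V = (4*(-10)*(-6 - 1))*59 + 156008/2785 = (4*(-10)*(-7))*59 + 156008/2785 = 280*59 + 156008/2785 = 16520 + 156008/2785 = 46164208/2785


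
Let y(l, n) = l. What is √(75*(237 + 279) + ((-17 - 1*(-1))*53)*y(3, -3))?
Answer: 2*√9039 ≈ 190.15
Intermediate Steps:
√(75*(237 + 279) + ((-17 - 1*(-1))*53)*y(3, -3)) = √(75*(237 + 279) + ((-17 - 1*(-1))*53)*3) = √(75*516 + ((-17 + 1)*53)*3) = √(38700 - 16*53*3) = √(38700 - 848*3) = √(38700 - 2544) = √36156 = 2*√9039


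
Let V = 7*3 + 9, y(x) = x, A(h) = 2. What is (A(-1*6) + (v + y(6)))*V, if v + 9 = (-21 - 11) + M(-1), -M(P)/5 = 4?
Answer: -1590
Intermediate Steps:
M(P) = -20 (M(P) = -5*4 = -20)
V = 30 (V = 21 + 9 = 30)
v = -61 (v = -9 + ((-21 - 11) - 20) = -9 + (-32 - 20) = -9 - 52 = -61)
(A(-1*6) + (v + y(6)))*V = (2 + (-61 + 6))*30 = (2 - 55)*30 = -53*30 = -1590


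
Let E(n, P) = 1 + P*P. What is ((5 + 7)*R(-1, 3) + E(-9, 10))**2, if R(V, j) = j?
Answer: 18769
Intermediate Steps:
E(n, P) = 1 + P**2
((5 + 7)*R(-1, 3) + E(-9, 10))**2 = ((5 + 7)*3 + (1 + 10**2))**2 = (12*3 + (1 + 100))**2 = (36 + 101)**2 = 137**2 = 18769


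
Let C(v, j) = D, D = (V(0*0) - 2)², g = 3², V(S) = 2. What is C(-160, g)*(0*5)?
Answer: 0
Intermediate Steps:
g = 9
D = 0 (D = (2 - 2)² = 0² = 0)
C(v, j) = 0
C(-160, g)*(0*5) = 0*(0*5) = 0*0 = 0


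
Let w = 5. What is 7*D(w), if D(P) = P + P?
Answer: 70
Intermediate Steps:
D(P) = 2*P
7*D(w) = 7*(2*5) = 7*10 = 70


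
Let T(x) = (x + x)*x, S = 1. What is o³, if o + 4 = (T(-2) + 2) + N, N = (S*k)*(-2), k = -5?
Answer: 4096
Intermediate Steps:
T(x) = 2*x² (T(x) = (2*x)*x = 2*x²)
N = 10 (N = (1*(-5))*(-2) = -5*(-2) = 10)
o = 16 (o = -4 + ((2*(-2)² + 2) + 10) = -4 + ((2*4 + 2) + 10) = -4 + ((8 + 2) + 10) = -4 + (10 + 10) = -4 + 20 = 16)
o³ = 16³ = 4096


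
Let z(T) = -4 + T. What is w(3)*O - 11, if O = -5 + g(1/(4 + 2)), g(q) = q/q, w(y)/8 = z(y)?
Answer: 21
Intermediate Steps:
w(y) = -32 + 8*y (w(y) = 8*(-4 + y) = -32 + 8*y)
g(q) = 1
O = -4 (O = -5 + 1 = -4)
w(3)*O - 11 = (-32 + 8*3)*(-4) - 11 = (-32 + 24)*(-4) - 11 = -8*(-4) - 11 = 32 - 11 = 21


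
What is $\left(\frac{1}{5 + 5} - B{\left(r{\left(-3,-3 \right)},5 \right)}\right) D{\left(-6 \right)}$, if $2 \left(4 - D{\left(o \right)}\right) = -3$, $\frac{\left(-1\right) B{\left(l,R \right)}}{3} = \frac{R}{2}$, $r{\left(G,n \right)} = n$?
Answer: $\frac{209}{5} \approx 41.8$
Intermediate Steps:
$B{\left(l,R \right)} = - \frac{3 R}{2}$ ($B{\left(l,R \right)} = - 3 \frac{R}{2} = - \frac{3 R}{2}$)
$D{\left(o \right)} = \frac{11}{2}$ ($D{\left(o \right)} = 4 - - \frac{3}{2} = 4 + \frac{3}{2} = \frac{11}{2}$)
$\left(\frac{1}{5 + 5} - B{\left(r{\left(-3,-3 \right)},5 \right)}\right) D{\left(-6 \right)} = \left(\frac{1}{5 + 5} - \left(- \frac{3}{2}\right) 5\right) \frac{11}{2} = \left(\frac{1}{10} - - \frac{15}{2}\right) \frac{11}{2} = \left(\frac{1}{10} + \frac{15}{2}\right) \frac{11}{2} = \frac{38}{5} \cdot \frac{11}{2} = \frac{209}{5}$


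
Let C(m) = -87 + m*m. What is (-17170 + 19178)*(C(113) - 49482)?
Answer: -73894400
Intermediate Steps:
C(m) = -87 + m²
(-17170 + 19178)*(C(113) - 49482) = (-17170 + 19178)*((-87 + 113²) - 49482) = 2008*((-87 + 12769) - 49482) = 2008*(12682 - 49482) = 2008*(-36800) = -73894400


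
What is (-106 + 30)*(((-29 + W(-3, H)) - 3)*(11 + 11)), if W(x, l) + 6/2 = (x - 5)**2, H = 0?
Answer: -48488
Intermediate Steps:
W(x, l) = -3 + (-5 + x)**2 (W(x, l) = -3 + (x - 5)**2 = -3 + (-5 + x)**2)
(-106 + 30)*(((-29 + W(-3, H)) - 3)*(11 + 11)) = (-106 + 30)*(((-29 + (-3 + (-5 - 3)**2)) - 3)*(11 + 11)) = -76*((-29 + (-3 + (-8)**2)) - 3)*22 = -76*((-29 + (-3 + 64)) - 3)*22 = -76*((-29 + 61) - 3)*22 = -76*(32 - 3)*22 = -2204*22 = -76*638 = -48488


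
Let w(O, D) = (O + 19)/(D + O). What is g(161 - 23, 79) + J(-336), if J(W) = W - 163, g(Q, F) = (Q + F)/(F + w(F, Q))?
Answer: -1222310/2463 ≈ -496.27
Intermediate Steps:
w(O, D) = (19 + O)/(D + O)
g(Q, F) = (F + Q)/(F + (19 + F)/(F + Q)) (g(Q, F) = (Q + F)/(F + (19 + F)/(Q + F)) = (F + Q)/(F + (19 + F)/(F + Q)))
J(W) = -163 + W
g(161 - 23, 79) + J(-336) = (79 + (161 - 23))²/(19 + 79 + 79*(79 + (161 - 23))) + (-163 - 336) = (79 + 138)²/(19 + 79 + 79*(79 + 138)) - 499 = 217²/(19 + 79 + 79*217) - 499 = 47089/(19 + 79 + 17143) - 499 = 47089/17241 - 499 = 47089*(1/17241) - 499 = 6727/2463 - 499 = -1222310/2463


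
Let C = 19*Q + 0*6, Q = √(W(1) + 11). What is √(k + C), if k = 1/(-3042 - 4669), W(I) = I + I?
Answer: √(-7711 + 1129730899*√13)/7711 ≈ 8.2768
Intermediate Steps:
W(I) = 2*I
Q = √13 (Q = √(2*1 + 11) = √(2 + 11) = √13 ≈ 3.6056)
C = 19*√13 (C = 19*√13 + 0*6 = 19*√13 + 0 = 19*√13 ≈ 68.505)
k = -1/7711 (k = 1/(-7711) = -1/7711 ≈ -0.00012968)
√(k + C) = √(-1/7711 + 19*√13)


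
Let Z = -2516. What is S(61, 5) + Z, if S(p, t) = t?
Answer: -2511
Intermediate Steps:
S(61, 5) + Z = 5 - 2516 = -2511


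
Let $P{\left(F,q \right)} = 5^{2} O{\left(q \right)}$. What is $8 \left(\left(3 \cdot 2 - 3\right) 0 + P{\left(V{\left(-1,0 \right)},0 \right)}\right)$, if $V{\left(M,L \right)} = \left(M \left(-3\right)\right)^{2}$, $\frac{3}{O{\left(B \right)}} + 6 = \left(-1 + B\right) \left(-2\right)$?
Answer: $-150$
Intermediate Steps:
$O{\left(B \right)} = \frac{3}{-4 - 2 B}$ ($O{\left(B \right)} = \frac{3}{-6 + \left(-1 + B\right) \left(-2\right)} = \frac{3}{-6 - \left(-2 + 2 B\right)} = \frac{3}{-4 - 2 B}$)
$V{\left(M,L \right)} = 9 M^{2}$ ($V{\left(M,L \right)} = \left(- 3 M\right)^{2} = 9 M^{2}$)
$P{\left(F,q \right)} = - \frac{75}{4 + 2 q}$ ($P{\left(F,q \right)} = 5^{2} \left(- \frac{3}{4 + 2 q}\right) = 25 \left(- \frac{3}{4 + 2 q}\right) = - \frac{75}{4 + 2 q}$)
$8 \left(\left(3 \cdot 2 - 3\right) 0 + P{\left(V{\left(-1,0 \right)},0 \right)}\right) = 8 \left(\left(3 \cdot 2 - 3\right) 0 - \frac{75}{4 + 2 \cdot 0}\right) = 8 \left(\left(6 - 3\right) 0 - \frac{75}{4 + 0}\right) = 8 \left(3 \cdot 0 - \frac{75}{4}\right) = 8 \left(0 - \frac{75}{4}\right) = 8 \left(- \frac{75}{4}\right) = -150$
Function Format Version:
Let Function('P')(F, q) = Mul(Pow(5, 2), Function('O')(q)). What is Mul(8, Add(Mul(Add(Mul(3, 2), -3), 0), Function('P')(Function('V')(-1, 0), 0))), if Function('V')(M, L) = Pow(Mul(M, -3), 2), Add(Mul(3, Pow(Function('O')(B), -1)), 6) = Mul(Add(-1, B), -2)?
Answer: -150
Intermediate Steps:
Function('O')(B) = Mul(3, Pow(Add(-4, Mul(-2, B)), -1)) (Function('O')(B) = Mul(3, Pow(Add(-6, Mul(Add(-1, B), -2)), -1)) = Mul(3, Pow(Add(-6, Add(2, Mul(-2, B))), -1)) = Mul(3, Pow(Add(-4, Mul(-2, B)), -1)))
Function('V')(M, L) = Mul(9, Pow(M, 2)) (Function('V')(M, L) = Pow(Mul(-3, M), 2) = Mul(9, Pow(M, 2)))
Function('P')(F, q) = Mul(-75, Pow(Add(4, Mul(2, q)), -1)) (Function('P')(F, q) = Mul(Pow(5, 2), Mul(-3, Pow(Add(4, Mul(2, q)), -1))) = Mul(25, Mul(-3, Pow(Add(4, Mul(2, q)), -1))) = Mul(-75, Pow(Add(4, Mul(2, q)), -1)))
Mul(8, Add(Mul(Add(Mul(3, 2), -3), 0), Function('P')(Function('V')(-1, 0), 0))) = Mul(8, Add(Mul(Add(Mul(3, 2), -3), 0), Mul(-75, Pow(Add(4, Mul(2, 0)), -1)))) = Mul(8, Add(Mul(Add(6, -3), 0), Mul(-75, Pow(Add(4, 0), -1)))) = Mul(8, Add(Mul(3, 0), Mul(-75, Pow(4, -1)))) = Mul(8, Add(0, Mul(-75, Rational(1, 4)))) = Mul(8, Add(0, Rational(-75, 4))) = Mul(8, Rational(-75, 4)) = -150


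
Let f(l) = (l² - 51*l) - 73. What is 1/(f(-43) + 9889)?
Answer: 1/13858 ≈ 7.2161e-5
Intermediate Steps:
f(l) = -73 + l² - 51*l
1/(f(-43) + 9889) = 1/((-73 + (-43)² - 51*(-43)) + 9889) = 1/((-73 + 1849 + 2193) + 9889) = 1/(3969 + 9889) = 1/13858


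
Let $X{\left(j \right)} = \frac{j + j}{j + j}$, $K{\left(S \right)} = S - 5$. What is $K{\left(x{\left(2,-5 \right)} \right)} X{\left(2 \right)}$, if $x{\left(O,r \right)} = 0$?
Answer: $-5$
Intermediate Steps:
$K{\left(S \right)} = -5 + S$
$X{\left(j \right)} = 1$ ($X{\left(j \right)} = \frac{2 j}{2 j} = 2 j \frac{1}{2 j} = 1$)
$K{\left(x{\left(2,-5 \right)} \right)} X{\left(2 \right)} = \left(-5 + 0\right) 1 = \left(-5\right) 1 = -5$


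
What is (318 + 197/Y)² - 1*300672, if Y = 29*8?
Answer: -10711364999/53824 ≈ -1.9901e+5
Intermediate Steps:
Y = 232
(318 + 197/Y)² - 1*300672 = (318 + 197/232)² - 1*300672 = (318 + 197*(1/232))² - 300672 = (318 + 197/232)² - 300672 = (73973/232)² - 300672 = 5472004729/53824 - 300672 = -10711364999/53824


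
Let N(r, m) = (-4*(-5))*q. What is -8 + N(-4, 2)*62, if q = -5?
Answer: -6208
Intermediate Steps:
N(r, m) = -100 (N(r, m) = -4*(-5)*(-5) = 20*(-5) = -100)
-8 + N(-4, 2)*62 = -8 - 100*62 = -8 - 6200 = -6208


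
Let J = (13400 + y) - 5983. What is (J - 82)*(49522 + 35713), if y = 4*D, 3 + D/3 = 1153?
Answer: 1801441725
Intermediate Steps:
D = 3450 (D = -9 + 3*1153 = -9 + 3459 = 3450)
y = 13800 (y = 4*3450 = 13800)
J = 21217 (J = (13400 + 13800) - 5983 = 27200 - 5983 = 21217)
(J - 82)*(49522 + 35713) = (21217 - 82)*(49522 + 35713) = 21135*85235 = 1801441725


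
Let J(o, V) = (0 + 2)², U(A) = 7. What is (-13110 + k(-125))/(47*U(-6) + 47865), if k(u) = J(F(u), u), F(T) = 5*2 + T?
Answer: -6553/24097 ≈ -0.27194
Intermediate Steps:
F(T) = 10 + T
J(o, V) = 4 (J(o, V) = 2² = 4)
k(u) = 4
(-13110 + k(-125))/(47*U(-6) + 47865) = (-13110 + 4)/(47*7 + 47865) = -13106/(329 + 47865) = -13106/48194 = -13106*1/48194 = -6553/24097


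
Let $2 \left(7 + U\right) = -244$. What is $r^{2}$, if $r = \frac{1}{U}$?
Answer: $\frac{1}{16641} \approx 6.0093 \cdot 10^{-5}$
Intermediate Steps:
$U = -129$ ($U = -7 + \frac{1}{2} \left(-244\right) = -7 - 122 = -129$)
$r = - \frac{1}{129}$ ($r = \frac{1}{-129} = - \frac{1}{129} \approx -0.0077519$)
$r^{2} = \left(- \frac{1}{129}\right)^{2} = \frac{1}{16641}$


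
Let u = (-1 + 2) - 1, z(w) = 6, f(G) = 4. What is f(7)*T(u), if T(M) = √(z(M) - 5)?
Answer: 4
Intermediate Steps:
u = 0 (u = 1 - 1 = 0)
T(M) = 1 (T(M) = √(6 - 5) = √1 = 1)
f(7)*T(u) = 4*1 = 4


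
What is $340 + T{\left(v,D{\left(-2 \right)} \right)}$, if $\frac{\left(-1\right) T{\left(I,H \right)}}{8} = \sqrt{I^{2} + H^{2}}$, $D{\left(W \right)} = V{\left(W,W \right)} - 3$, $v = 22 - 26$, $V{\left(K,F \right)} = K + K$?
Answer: $340 - 8 \sqrt{65} \approx 275.5$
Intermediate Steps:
$V{\left(K,F \right)} = 2 K$
$v = -4$ ($v = 22 - 26 = -4$)
$D{\left(W \right)} = -3 + 2 W$ ($D{\left(W \right)} = 2 W - 3 = -3 + 2 W$)
$T{\left(I,H \right)} = - 8 \sqrt{H^{2} + I^{2}}$ ($T{\left(I,H \right)} = - 8 \sqrt{I^{2} + H^{2}} = - 8 \sqrt{H^{2} + I^{2}}$)
$340 + T{\left(v,D{\left(-2 \right)} \right)} = 340 - 8 \sqrt{\left(-3 + 2 \left(-2\right)\right)^{2} + \left(-4\right)^{2}} = 340 - 8 \sqrt{\left(-3 - 4\right)^{2} + 16} = 340 - 8 \sqrt{\left(-7\right)^{2} + 16} = 340 - 8 \sqrt{49 + 16} = 340 - 8 \sqrt{65}$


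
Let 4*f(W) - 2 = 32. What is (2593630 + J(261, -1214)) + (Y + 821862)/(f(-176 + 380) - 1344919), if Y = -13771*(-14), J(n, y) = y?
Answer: 6973132968224/2689821 ≈ 2.5924e+6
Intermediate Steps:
f(W) = 17/2 (f(W) = ½ + (¼)*32 = ½ + 8 = 17/2)
Y = 192794
(2593630 + J(261, -1214)) + (Y + 821862)/(f(-176 + 380) - 1344919) = (2593630 - 1214) + (192794 + 821862)/(17/2 - 1344919) = 2592416 + 1014656/(-2689821/2) = 2592416 + 1014656*(-2/2689821) = 2592416 - 2029312/2689821 = 6973132968224/2689821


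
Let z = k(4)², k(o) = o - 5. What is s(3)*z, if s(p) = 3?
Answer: 3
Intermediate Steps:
k(o) = -5 + o
z = 1 (z = (-5 + 4)² = (-1)² = 1)
s(3)*z = 3*1 = 3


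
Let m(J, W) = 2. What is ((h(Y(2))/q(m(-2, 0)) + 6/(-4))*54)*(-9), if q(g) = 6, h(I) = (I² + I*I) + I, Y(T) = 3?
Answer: -972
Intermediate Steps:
h(I) = I + 2*I² (h(I) = (I² + I²) + I = 2*I² + I = I + 2*I²)
((h(Y(2))/q(m(-2, 0)) + 6/(-4))*54)*(-9) = (((3*(1 + 2*3))/6 + 6/(-4))*54)*(-9) = (((3*(1 + 6))*(⅙) + 6*(-¼))*54)*(-9) = (((3*7)*(⅙) - 3/2)*54)*(-9) = ((21*(⅙) - 3/2)*54)*(-9) = ((7/2 - 3/2)*54)*(-9) = (2*54)*(-9) = 108*(-9) = -972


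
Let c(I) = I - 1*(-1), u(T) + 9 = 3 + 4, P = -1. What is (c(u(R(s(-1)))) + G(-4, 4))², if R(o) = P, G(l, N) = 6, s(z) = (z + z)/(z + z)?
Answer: 25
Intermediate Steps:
s(z) = 1 (s(z) = (2*z)/((2*z)) = (2*z)*(1/(2*z)) = 1)
R(o) = -1
u(T) = -2 (u(T) = -9 + (3 + 4) = -9 + 7 = -2)
c(I) = 1 + I (c(I) = I + 1 = 1 + I)
(c(u(R(s(-1)))) + G(-4, 4))² = ((1 - 2) + 6)² = (-1 + 6)² = 5² = 25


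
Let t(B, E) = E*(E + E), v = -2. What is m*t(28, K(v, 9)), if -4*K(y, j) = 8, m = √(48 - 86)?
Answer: 8*I*√38 ≈ 49.315*I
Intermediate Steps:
m = I*√38 (m = √(-38) = I*√38 ≈ 6.1644*I)
K(y, j) = -2 (K(y, j) = -¼*8 = -2)
t(B, E) = 2*E² (t(B, E) = E*(2*E) = 2*E²)
m*t(28, K(v, 9)) = (I*√38)*(2*(-2)²) = (I*√38)*(2*4) = (I*√38)*8 = 8*I*√38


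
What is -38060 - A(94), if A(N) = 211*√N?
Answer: -38060 - 211*√94 ≈ -40106.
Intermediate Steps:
-38060 - A(94) = -38060 - 211*√94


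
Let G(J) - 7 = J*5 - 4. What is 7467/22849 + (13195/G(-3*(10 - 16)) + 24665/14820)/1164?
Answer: 1099986653759/2443768548624 ≈ 0.45012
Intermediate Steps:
G(J) = 3 + 5*J (G(J) = 7 + (J*5 - 4) = 7 + (5*J - 4) = 7 + (-4 + 5*J) = 3 + 5*J)
7467/22849 + (13195/G(-3*(10 - 16)) + 24665/14820)/1164 = 7467/22849 + (13195/(3 + 5*(-3*(10 - 16))) + 24665/14820)/1164 = 7467*(1/22849) + (13195/(3 + 5*(-3*(-6))) + 24665*(1/14820))*(1/1164) = 7467/22849 + (13195/(3 + 5*18) + 4933/2964)*(1/1164) = 7467/22849 + (13195/(3 + 90) + 4933/2964)*(1/1164) = 7467/22849 + (13195/93 + 4933/2964)*(1/1164) = 7467/22849 + (13189583/91884)*(1/1164) = 7467/22849 + 13189583/106952976 = 1099986653759/2443768548624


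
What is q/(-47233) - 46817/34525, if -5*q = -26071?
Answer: -2391327616/1630719325 ≈ -1.4664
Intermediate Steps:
q = 26071/5 (q = -⅕*(-26071) = 26071/5 ≈ 5214.2)
q/(-47233) - 46817/34525 = (26071/5)/(-47233) - 46817/34525 = (26071/5)*(-1/47233) - 46817*1/34525 = -26071/236165 - 46817/34525 = -2391327616/1630719325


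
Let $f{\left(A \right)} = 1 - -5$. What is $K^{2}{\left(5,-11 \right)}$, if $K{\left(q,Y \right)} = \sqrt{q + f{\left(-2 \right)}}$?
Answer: $11$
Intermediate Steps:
$f{\left(A \right)} = 6$ ($f{\left(A \right)} = 1 + 5 = 6$)
$K{\left(q,Y \right)} = \sqrt{6 + q}$ ($K{\left(q,Y \right)} = \sqrt{q + 6} = \sqrt{6 + q}$)
$K^{2}{\left(5,-11 \right)} = \left(\sqrt{6 + 5}\right)^{2} = \left(\sqrt{11}\right)^{2} = 11$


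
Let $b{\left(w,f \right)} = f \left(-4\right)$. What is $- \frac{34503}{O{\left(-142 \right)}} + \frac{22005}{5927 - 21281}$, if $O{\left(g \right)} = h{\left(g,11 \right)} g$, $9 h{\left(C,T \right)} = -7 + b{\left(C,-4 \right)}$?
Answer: $\frac{14628732}{60563} \approx 241.55$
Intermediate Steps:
$b{\left(w,f \right)} = - 4 f$
$h{\left(C,T \right)} = 1$ ($h{\left(C,T \right)} = \frac{-7 - -16}{9} = \frac{-7 + 16}{9} = \frac{1}{9} \cdot 9 = 1$)
$O{\left(g \right)} = g$ ($O{\left(g \right)} = 1 g = g$)
$- \frac{34503}{O{\left(-142 \right)}} + \frac{22005}{5927 - 21281} = - \frac{34503}{-142} + \frac{22005}{5927 - 21281} = \left(-34503\right) \left(- \frac{1}{142}\right) + \frac{22005}{5927 - 21281} = \frac{34503}{142} + \frac{22005}{-15354} = \frac{34503}{142} + 22005 \left(- \frac{1}{15354}\right) = \frac{34503}{142} - \frac{2445}{1706} = \frac{14628732}{60563}$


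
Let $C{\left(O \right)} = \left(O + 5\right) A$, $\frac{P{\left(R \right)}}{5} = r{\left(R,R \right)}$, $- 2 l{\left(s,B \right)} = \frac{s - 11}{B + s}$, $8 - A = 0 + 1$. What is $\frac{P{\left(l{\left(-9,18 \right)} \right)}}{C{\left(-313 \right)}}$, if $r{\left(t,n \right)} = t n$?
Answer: $- \frac{125}{43659} \approx -0.0028631$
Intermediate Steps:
$A = 7$ ($A = 8 - \left(0 + 1\right) = 8 - 1 = 7$)
$r{\left(t,n \right)} = n t$
$l{\left(s,B \right)} = - \frac{-11 + s}{2 \left(B + s\right)}$ ($l{\left(s,B \right)} = - \frac{\left(s - 11\right) \frac{1}{B + s}}{2} = - \frac{\left(-11 + s\right) \frac{1}{B + s}}{2} = - \frac{\frac{1}{B + s} \left(-11 + s\right)}{2} = - \frac{-11 + s}{2 \left(B + s\right)}$)
$P{\left(R \right)} = 5 R^{2}$ ($P{\left(R \right)} = 5 R R = 5 R^{2}$)
$C{\left(O \right)} = 35 + 7 O$ ($C{\left(O \right)} = \left(O + 5\right) 7 = \left(5 + O\right) 7 = 35 + 7 O$)
$\frac{P{\left(l{\left(-9,18 \right)} \right)}}{C{\left(-313 \right)}} = \frac{5 \left(\frac{11 - -9}{2 \left(18 - 9\right)}\right)^{2}}{35 + 7 \left(-313\right)} = \frac{5 \left(\frac{11 + 9}{2 \cdot 9}\right)^{2}}{35 - 2191} = \frac{5 \left(\frac{1}{2} \cdot \frac{1}{9} \cdot 20\right)^{2}}{-2156} = 5 \left(\frac{10}{9}\right)^{2} \left(- \frac{1}{2156}\right) = 5 \cdot \frac{100}{81} \left(- \frac{1}{2156}\right) = \frac{500}{81} \left(- \frac{1}{2156}\right) = - \frac{125}{43659}$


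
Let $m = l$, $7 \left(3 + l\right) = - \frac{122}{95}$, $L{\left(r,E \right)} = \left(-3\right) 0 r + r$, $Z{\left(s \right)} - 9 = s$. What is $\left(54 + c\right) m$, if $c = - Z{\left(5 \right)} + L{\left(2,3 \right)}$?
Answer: $- \frac{12702}{95} \approx -133.71$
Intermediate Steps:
$Z{\left(s \right)} = 9 + s$
$L{\left(r,E \right)} = r$ ($L{\left(r,E \right)} = 0 r + r = 0 + r = r$)
$l = - \frac{2117}{665}$ ($l = -3 + \frac{\left(-122\right) \frac{1}{95}}{7} = -3 + \frac{1}{7} \left(- \frac{122}{95}\right) = -3 - \frac{122}{665} = - \frac{2117}{665} \approx -3.1835$)
$c = -12$ ($c = - (9 + 5) + 2 = \left(-1\right) 14 + 2 = -14 + 2 = -12$)
$m = - \frac{2117}{665} \approx -3.1835$
$\left(54 + c\right) m = \left(54 - 12\right) \left(- \frac{2117}{665}\right) = 42 \left(- \frac{2117}{665}\right) = - \frac{12702}{95}$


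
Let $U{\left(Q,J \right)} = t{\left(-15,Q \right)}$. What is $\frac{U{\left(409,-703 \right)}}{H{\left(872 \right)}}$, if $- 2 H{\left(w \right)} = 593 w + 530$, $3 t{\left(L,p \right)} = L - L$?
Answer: $0$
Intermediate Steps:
$t{\left(L,p \right)} = 0$ ($t{\left(L,p \right)} = \frac{L - L}{3} = \frac{1}{3} \cdot 0 = 0$)
$U{\left(Q,J \right)} = 0$
$H{\left(w \right)} = -265 - \frac{593 w}{2}$ ($H{\left(w \right)} = - \frac{593 w + 530}{2} = - \frac{530 + 593 w}{2} = -265 - \frac{593 w}{2}$)
$\frac{U{\left(409,-703 \right)}}{H{\left(872 \right)}} = \frac{0}{-265 - 258548} = \frac{0}{-258813} = 0 \left(- \frac{1}{258813}\right) = 0$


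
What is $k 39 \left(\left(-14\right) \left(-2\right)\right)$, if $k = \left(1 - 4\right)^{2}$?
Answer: $9828$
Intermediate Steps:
$k = 9$ ($k = \left(-3\right)^{2} = 9$)
$k 39 \left(\left(-14\right) \left(-2\right)\right) = 9 \cdot 39 \left(\left(-14\right) \left(-2\right)\right) = 351 \cdot 28 = 9828$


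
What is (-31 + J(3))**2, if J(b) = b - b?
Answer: 961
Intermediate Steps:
J(b) = 0
(-31 + J(3))**2 = (-31 + 0)**2 = (-31)**2 = 961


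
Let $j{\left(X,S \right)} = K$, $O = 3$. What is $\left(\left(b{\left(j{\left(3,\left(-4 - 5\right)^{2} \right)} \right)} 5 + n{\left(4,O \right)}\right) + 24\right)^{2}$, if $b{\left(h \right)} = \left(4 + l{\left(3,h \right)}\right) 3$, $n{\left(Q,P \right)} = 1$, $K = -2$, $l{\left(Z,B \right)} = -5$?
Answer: $100$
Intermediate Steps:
$j{\left(X,S \right)} = -2$
$b{\left(h \right)} = -3$ ($b{\left(h \right)} = \left(4 - 5\right) 3 = \left(-1\right) 3 = -3$)
$\left(\left(b{\left(j{\left(3,\left(-4 - 5\right)^{2} \right)} \right)} 5 + n{\left(4,O \right)}\right) + 24\right)^{2} = \left(\left(\left(-3\right) 5 + 1\right) + 24\right)^{2} = \left(\left(-15 + 1\right) + 24\right)^{2} = \left(-14 + 24\right)^{2} = 10^{2} = 100$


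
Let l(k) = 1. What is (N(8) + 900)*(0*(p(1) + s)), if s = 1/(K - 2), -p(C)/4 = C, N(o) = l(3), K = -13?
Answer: 0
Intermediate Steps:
N(o) = 1
p(C) = -4*C
s = -1/15 (s = 1/(-13 - 2) = 1/(-15) = -1/15 ≈ -0.066667)
(N(8) + 900)*(0*(p(1) + s)) = (1 + 900)*(0*(-4*1 - 1/15)) = 901*(0*(-4 - 1/15)) = 901*(0*(-61/15)) = 901*0 = 0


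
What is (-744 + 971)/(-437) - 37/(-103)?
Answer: -7212/45011 ≈ -0.16023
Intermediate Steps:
(-744 + 971)/(-437) - 37/(-103) = 227*(-1/437) - 37*(-1/103) = -227/437 + 37/103 = -7212/45011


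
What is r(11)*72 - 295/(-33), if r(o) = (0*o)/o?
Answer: 295/33 ≈ 8.9394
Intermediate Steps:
r(o) = 0 (r(o) = 0/o = 0)
r(11)*72 - 295/(-33) = 0*72 - 295/(-33) = 0 - 295*(-1/33) = 0 + 295/33 = 295/33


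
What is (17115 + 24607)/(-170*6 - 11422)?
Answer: -20861/6221 ≈ -3.3533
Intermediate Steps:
(17115 + 24607)/(-170*6 - 11422) = 41722/(-1020 - 11422) = 41722/(-12442) = 41722*(-1/12442) = -20861/6221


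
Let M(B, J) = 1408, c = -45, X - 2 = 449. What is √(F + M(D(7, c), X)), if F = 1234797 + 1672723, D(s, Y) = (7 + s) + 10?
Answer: 16*√11363 ≈ 1705.6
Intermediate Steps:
X = 451 (X = 2 + 449 = 451)
D(s, Y) = 17 + s
F = 2907520
√(F + M(D(7, c), X)) = √(2907520 + 1408) = √2908928 = 16*√11363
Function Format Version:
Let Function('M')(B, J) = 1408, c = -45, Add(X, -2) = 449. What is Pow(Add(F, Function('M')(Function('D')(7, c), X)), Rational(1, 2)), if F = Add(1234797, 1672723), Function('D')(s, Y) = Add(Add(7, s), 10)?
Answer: Mul(16, Pow(11363, Rational(1, 2))) ≈ 1705.6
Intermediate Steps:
X = 451 (X = Add(2, 449) = 451)
Function('D')(s, Y) = Add(17, s)
F = 2907520
Pow(Add(F, Function('M')(Function('D')(7, c), X)), Rational(1, 2)) = Pow(Add(2907520, 1408), Rational(1, 2)) = Pow(2908928, Rational(1, 2)) = Mul(16, Pow(11363, Rational(1, 2)))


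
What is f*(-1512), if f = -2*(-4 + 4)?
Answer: 0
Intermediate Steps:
f = 0 (f = -2*0 = 0)
f*(-1512) = 0*(-1512) = 0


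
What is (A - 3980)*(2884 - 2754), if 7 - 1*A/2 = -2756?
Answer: 200980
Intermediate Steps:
A = 5526 (A = 14 - 2*(-2756) = 14 + 5512 = 5526)
(A - 3980)*(2884 - 2754) = (5526 - 3980)*(2884 - 2754) = 1546*130 = 200980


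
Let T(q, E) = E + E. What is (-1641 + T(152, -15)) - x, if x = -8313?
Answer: 6642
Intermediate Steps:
T(q, E) = 2*E
(-1641 + T(152, -15)) - x = (-1641 + 2*(-15)) - 1*(-8313) = (-1641 - 30) + 8313 = -1671 + 8313 = 6642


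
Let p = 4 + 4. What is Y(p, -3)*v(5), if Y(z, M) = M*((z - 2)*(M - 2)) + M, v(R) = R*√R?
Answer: 435*√5 ≈ 972.69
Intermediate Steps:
p = 8
v(R) = R^(3/2)
Y(z, M) = M + M*(-2 + M)*(-2 + z) (Y(z, M) = M*((-2 + z)*(-2 + M)) + M = M*((-2 + M)*(-2 + z)) + M = M*(-2 + M)*(-2 + z) + M = M + M*(-2 + M)*(-2 + z))
Y(p, -3)*v(5) = (-3*(5 - 2*(-3) - 2*8 - 3*8))*5^(3/2) = (-3*(5 + 6 - 16 - 24))*(5*√5) = (-3*(-29))*(5*√5) = 87*(5*√5) = 435*√5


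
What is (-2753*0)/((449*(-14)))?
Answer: 0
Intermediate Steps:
(-2753*0)/((449*(-14))) = 0/(-6286) = 0*(-1/6286) = 0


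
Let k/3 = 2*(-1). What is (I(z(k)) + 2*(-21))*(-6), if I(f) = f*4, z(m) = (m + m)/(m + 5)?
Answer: -36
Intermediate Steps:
k = -6 (k = 3*(2*(-1)) = 3*(-2) = -6)
z(m) = 2*m/(5 + m) (z(m) = (2*m)/(5 + m) = 2*m/(5 + m))
I(f) = 4*f
(I(z(k)) + 2*(-21))*(-6) = (4*(2*(-6)/(5 - 6)) + 2*(-21))*(-6) = (4*(2*(-6)/(-1)) - 42)*(-6) = (4*(2*(-6)*(-1)) - 42)*(-6) = (4*12 - 42)*(-6) = (48 - 42)*(-6) = 6*(-6) = -36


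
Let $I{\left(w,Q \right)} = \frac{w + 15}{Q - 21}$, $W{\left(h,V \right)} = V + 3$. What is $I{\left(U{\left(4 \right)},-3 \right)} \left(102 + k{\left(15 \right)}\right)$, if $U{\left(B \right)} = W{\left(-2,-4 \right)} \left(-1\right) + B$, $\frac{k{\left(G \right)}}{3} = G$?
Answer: $- \frac{245}{2} \approx -122.5$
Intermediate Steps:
$k{\left(G \right)} = 3 G$
$W{\left(h,V \right)} = 3 + V$
$U{\left(B \right)} = 1 + B$ ($U{\left(B \right)} = \left(3 - 4\right) \left(-1\right) + B = \left(-1\right) \left(-1\right) + B = 1 + B$)
$I{\left(w,Q \right)} = \frac{15 + w}{-21 + Q}$
$I{\left(U{\left(4 \right)},-3 \right)} \left(102 + k{\left(15 \right)}\right) = \frac{15 + \left(1 + 4\right)}{-21 - 3} \left(102 + 3 \cdot 15\right) = \frac{15 + 5}{-24} \left(102 + 45\right) = \left(- \frac{1}{24}\right) 20 \cdot 147 = \left(- \frac{5}{6}\right) 147 = - \frac{245}{2}$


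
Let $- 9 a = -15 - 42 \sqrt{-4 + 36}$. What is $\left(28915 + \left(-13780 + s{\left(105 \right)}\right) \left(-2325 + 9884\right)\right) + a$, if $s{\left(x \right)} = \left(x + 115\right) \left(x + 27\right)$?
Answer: $\frac{346137770}{3} + \frac{56 \sqrt{2}}{3} \approx 1.1538 \cdot 10^{8}$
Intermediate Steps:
$s{\left(x \right)} = \left(27 + x\right) \left(115 + x\right)$ ($s{\left(x \right)} = \left(115 + x\right) \left(27 + x\right) = \left(27 + x\right) \left(115 + x\right)$)
$a = \frac{5}{3} + \frac{56 \sqrt{2}}{3}$ ($a = - \frac{-15 - 42 \sqrt{-4 + 36}}{9} = - \frac{-15 - 42 \sqrt{32}}{9} = - \frac{-15 - 42 \cdot 4 \sqrt{2}}{9} = - \frac{-15 - 168 \sqrt{2}}{9} = \frac{5}{3} + \frac{56 \sqrt{2}}{3} \approx 28.065$)
$\left(28915 + \left(-13780 + s{\left(105 \right)}\right) \left(-2325 + 9884\right)\right) + a = \left(28915 + \left(-13780 + \left(3105 + 105^{2} + 142 \cdot 105\right)\right) \left(-2325 + 9884\right)\right) + \left(\frac{5}{3} + \frac{56 \sqrt{2}}{3}\right) = \left(28915 + \left(-13780 + \left(3105 + 11025 + 14910\right)\right) 7559\right) + \left(\frac{5}{3} + \frac{56 \sqrt{2}}{3}\right) = \left(28915 + \left(-13780 + 29040\right) 7559\right) + \left(\frac{5}{3} + \frac{56 \sqrt{2}}{3}\right) = \left(28915 + 15260 \cdot 7559\right) + \left(\frac{5}{3} + \frac{56 \sqrt{2}}{3}\right) = \left(28915 + 115350340\right) + \left(\frac{5}{3} + \frac{56 \sqrt{2}}{3}\right) = 115379255 + \left(\frac{5}{3} + \frac{56 \sqrt{2}}{3}\right) = \frac{346137770}{3} + \frac{56 \sqrt{2}}{3}$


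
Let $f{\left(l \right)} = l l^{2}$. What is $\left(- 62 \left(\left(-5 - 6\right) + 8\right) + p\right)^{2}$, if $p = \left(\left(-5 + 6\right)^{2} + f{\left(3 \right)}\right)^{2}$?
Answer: $940900$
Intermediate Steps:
$f{\left(l \right)} = l^{3}$
$p = 784$ ($p = \left(\left(-5 + 6\right)^{2} + 3^{3}\right)^{2} = \left(1^{2} + 27\right)^{2} = \left(1 + 27\right)^{2} = 28^{2} = 784$)
$\left(- 62 \left(\left(-5 - 6\right) + 8\right) + p\right)^{2} = \left(- 62 \left(\left(-5 - 6\right) + 8\right) + 784\right)^{2} = \left(- 62 \left(-11 + 8\right) + 784\right)^{2} = \left(\left(-62\right) \left(-3\right) + 784\right)^{2} = \left(186 + 784\right)^{2} = 970^{2} = 940900$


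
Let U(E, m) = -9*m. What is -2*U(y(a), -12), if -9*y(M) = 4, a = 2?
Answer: -216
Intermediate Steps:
y(M) = -4/9 (y(M) = -1/9*4 = -4/9)
-2*U(y(a), -12) = -(-18)*(-12) = -2*108 = -216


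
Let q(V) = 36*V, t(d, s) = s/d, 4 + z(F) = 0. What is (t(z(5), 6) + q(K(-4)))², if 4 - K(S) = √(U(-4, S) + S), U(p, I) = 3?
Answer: 76041/4 - 10260*I ≈ 19010.0 - 10260.0*I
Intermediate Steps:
z(F) = -4 (z(F) = -4 + 0 = -4)
K(S) = 4 - √(3 + S)
(t(z(5), 6) + q(K(-4)))² = (6/(-4) + 36*(4 - √(3 - 4)))² = (6*(-¼) + 36*(4 - √(-1)))² = (-3/2 + 36*(4 - I))² = (-3/2 + (144 - 36*I))² = (285/2 - 36*I)²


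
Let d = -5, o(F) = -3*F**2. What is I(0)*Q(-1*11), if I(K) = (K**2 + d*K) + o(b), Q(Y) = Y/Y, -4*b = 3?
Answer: -27/16 ≈ -1.6875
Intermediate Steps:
b = -3/4 (b = -1/4*3 = -3/4 ≈ -0.75000)
Q(Y) = 1
I(K) = -27/16 + K**2 - 5*K (I(K) = (K**2 - 5*K) - 3*(-3/4)**2 = (K**2 - 5*K) - 3*9/16 = (K**2 - 5*K) - 27/16 = -27/16 + K**2 - 5*K)
I(0)*Q(-1*11) = (-27/16 + 0**2 - 5*0)*1 = (-27/16 + 0 + 0)*1 = -27/16*1 = -27/16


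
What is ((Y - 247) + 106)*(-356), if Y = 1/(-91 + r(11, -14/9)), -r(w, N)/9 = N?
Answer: 3865448/77 ≈ 50201.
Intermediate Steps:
r(w, N) = -9*N
Y = -1/77 (Y = 1/(-91 - (-126)/9) = 1/(-91 - 9*(-14/9)) = 1/(-91 + 14) = 1/(-77) = -1/77 ≈ -0.012987)
((Y - 247) + 106)*(-356) = ((-1/77 - 247) + 106)*(-356) = (-19020/77 + 106)*(-356) = -10858/77*(-356) = 3865448/77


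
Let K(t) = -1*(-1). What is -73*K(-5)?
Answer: -73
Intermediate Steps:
K(t) = 1
-73*K(-5) = -73*1 = -73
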